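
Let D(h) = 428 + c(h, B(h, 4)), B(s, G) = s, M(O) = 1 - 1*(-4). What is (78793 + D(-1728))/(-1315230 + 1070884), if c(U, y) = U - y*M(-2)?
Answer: -86133/244346 ≈ -0.35250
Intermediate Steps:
M(O) = 5 (M(O) = 1 + 4 = 5)
c(U, y) = U - 5*y (c(U, y) = U - y*5 = U - 5*y)
D(h) = 428 - 4*h (D(h) = 428 + (h - 5*h) = 428 - 4*h)
(78793 + D(-1728))/(-1315230 + 1070884) = (78793 + (428 - 4*(-1728)))/(-1315230 + 1070884) = (78793 + (428 + 6912))/(-244346) = (78793 + 7340)*(-1/244346) = 86133*(-1/244346) = -86133/244346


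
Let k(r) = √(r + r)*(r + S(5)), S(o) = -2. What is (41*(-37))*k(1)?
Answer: 1517*√2 ≈ 2145.4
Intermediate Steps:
k(r) = √2*√r*(-2 + r) (k(r) = √(r + r)*(r - 2) = √(2*r)*(-2 + r) = (√2*√r)*(-2 + r) = √2*√r*(-2 + r))
(41*(-37))*k(1) = (41*(-37))*(√2*√1*(-2 + 1)) = -1517*√2*(-1) = -(-1517)*√2 = 1517*√2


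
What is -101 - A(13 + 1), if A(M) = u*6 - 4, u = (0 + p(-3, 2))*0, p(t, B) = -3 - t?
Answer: -97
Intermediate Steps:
u = 0 (u = (0 + (-3 - 1*(-3)))*0 = (0 + (-3 + 3))*0 = (0 + 0)*0 = 0*0 = 0)
A(M) = -4 (A(M) = 0*6 - 4 = 0 - 4 = -4)
-101 - A(13 + 1) = -101 - 1*(-4) = -101 + 4 = -97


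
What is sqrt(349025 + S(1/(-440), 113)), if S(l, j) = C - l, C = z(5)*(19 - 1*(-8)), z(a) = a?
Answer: sqrt(16899344110)/220 ≈ 590.90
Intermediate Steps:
C = 135 (C = 5*(19 - 1*(-8)) = 5*(19 + 8) = 5*27 = 135)
S(l, j) = 135 - l
sqrt(349025 + S(1/(-440), 113)) = sqrt(349025 + (135 - 1/(-440))) = sqrt(349025 + (135 - 1*(-1/440))) = sqrt(349025 + (135 + 1/440)) = sqrt(349025 + 59401/440) = sqrt(153630401/440) = sqrt(16899344110)/220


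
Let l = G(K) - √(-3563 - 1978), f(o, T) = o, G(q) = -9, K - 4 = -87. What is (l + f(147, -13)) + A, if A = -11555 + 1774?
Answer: -9643 - I*√5541 ≈ -9643.0 - 74.438*I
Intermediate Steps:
K = -83 (K = 4 - 87 = -83)
A = -9781
l = -9 - I*√5541 (l = -9 - √(-3563 - 1978) = -9 - √(-5541) = -9 - I*√5541 ≈ -9.0 - 74.438*I)
(l + f(147, -13)) + A = ((-9 - I*√5541) + 147) - 9781 = (138 - I*√5541) - 9781 = -9643 - I*√5541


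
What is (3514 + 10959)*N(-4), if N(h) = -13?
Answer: -188149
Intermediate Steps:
(3514 + 10959)*N(-4) = (3514 + 10959)*(-13) = 14473*(-13) = -188149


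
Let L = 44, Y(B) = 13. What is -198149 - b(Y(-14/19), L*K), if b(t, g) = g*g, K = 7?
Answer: -293013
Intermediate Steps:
b(t, g) = g²
-198149 - b(Y(-14/19), L*K) = -198149 - (44*7)² = -198149 - 1*308² = -198149 - 1*94864 = -198149 - 94864 = -293013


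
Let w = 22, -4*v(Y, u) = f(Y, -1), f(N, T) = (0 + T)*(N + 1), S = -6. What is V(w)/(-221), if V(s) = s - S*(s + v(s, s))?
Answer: -29/34 ≈ -0.85294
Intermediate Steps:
f(N, T) = T*(1 + N)
v(Y, u) = ¼ + Y/4 (v(Y, u) = -(-1)*(1 + Y)/4 = -(-1 - Y)/4 = ¼ + Y/4)
V(s) = 3/2 + 17*s/2 (V(s) = s - (-6)*(s + (¼ + s/4)) = s - (-6)*(¼ + 5*s/4) = s - (-3/2 - 15*s/2) = s + (3/2 + 15*s/2) = 3/2 + 17*s/2)
V(w)/(-221) = (3/2 + (17/2)*22)/(-221) = (3/2 + 187)*(-1/221) = (377/2)*(-1/221) = -29/34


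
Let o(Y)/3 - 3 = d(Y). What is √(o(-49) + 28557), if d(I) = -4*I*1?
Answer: √29154 ≈ 170.75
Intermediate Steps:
d(I) = -4*I
o(Y) = 9 - 12*Y (o(Y) = 9 + 3*(-4*Y) = 9 - 12*Y)
√(o(-49) + 28557) = √((9 - 12*(-49)) + 28557) = √((9 + 588) + 28557) = √(597 + 28557) = √29154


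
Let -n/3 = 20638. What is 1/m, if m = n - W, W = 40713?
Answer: -1/102627 ≈ -9.7440e-6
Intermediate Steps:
n = -61914 (n = -3*20638 = -61914)
m = -102627 (m = -61914 - 1*40713 = -61914 - 40713 = -102627)
1/m = 1/(-102627) = -1/102627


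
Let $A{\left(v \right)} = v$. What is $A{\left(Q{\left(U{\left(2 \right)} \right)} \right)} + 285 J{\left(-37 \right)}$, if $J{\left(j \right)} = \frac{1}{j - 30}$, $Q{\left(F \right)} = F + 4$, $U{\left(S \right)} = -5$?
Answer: $- \frac{352}{67} \approx -5.2537$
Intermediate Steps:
$Q{\left(F \right)} = 4 + F$
$J{\left(j \right)} = \frac{1}{-30 + j}$
$A{\left(Q{\left(U{\left(2 \right)} \right)} \right)} + 285 J{\left(-37 \right)} = \left(4 - 5\right) + \frac{285}{-30 - 37} = -1 + \frac{285}{-67} = -1 + 285 \left(- \frac{1}{67}\right) = -1 - \frac{285}{67} = - \frac{352}{67}$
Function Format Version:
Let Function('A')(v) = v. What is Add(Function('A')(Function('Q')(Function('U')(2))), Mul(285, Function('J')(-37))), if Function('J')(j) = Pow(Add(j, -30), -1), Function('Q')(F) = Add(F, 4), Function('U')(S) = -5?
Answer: Rational(-352, 67) ≈ -5.2537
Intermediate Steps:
Function('Q')(F) = Add(4, F)
Function('J')(j) = Pow(Add(-30, j), -1)
Add(Function('A')(Function('Q')(Function('U')(2))), Mul(285, Function('J')(-37))) = Add(Add(4, -5), Mul(285, Pow(Add(-30, -37), -1))) = Add(-1, Mul(285, Pow(-67, -1))) = Add(-1, Mul(285, Rational(-1, 67))) = Add(-1, Rational(-285, 67)) = Rational(-352, 67)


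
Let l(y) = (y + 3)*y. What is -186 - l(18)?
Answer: -564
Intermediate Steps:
l(y) = y*(3 + y) (l(y) = (3 + y)*y = y*(3 + y))
-186 - l(18) = -186 - 18*(3 + 18) = -186 - 18*21 = -186 - 1*378 = -186 - 378 = -564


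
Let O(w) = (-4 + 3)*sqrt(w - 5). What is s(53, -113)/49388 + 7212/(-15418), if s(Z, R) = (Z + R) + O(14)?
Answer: -178578795/380732092 ≈ -0.46904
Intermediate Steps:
O(w) = -sqrt(-5 + w)
s(Z, R) = -3 + R + Z (s(Z, R) = (Z + R) - sqrt(-5 + 14) = (R + Z) - sqrt(9) = (R + Z) - 1*3 = (R + Z) - 3 = -3 + R + Z)
s(53, -113)/49388 + 7212/(-15418) = (-3 - 113 + 53)/49388 + 7212/(-15418) = -63*1/49388 + 7212*(-1/15418) = -63/49388 - 3606/7709 = -178578795/380732092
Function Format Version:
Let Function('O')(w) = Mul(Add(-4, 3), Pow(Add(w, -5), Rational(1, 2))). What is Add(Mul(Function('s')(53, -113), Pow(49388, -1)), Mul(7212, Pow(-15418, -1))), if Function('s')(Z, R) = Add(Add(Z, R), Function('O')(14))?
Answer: Rational(-178578795, 380732092) ≈ -0.46904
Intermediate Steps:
Function('O')(w) = Mul(-1, Pow(Add(-5, w), Rational(1, 2)))
Function('s')(Z, R) = Add(-3, R, Z) (Function('s')(Z, R) = Add(Add(Z, R), Mul(-1, Pow(Add(-5, 14), Rational(1, 2)))) = Add(Add(R, Z), Mul(-1, Pow(9, Rational(1, 2)))) = Add(Add(R, Z), Mul(-1, 3)) = Add(Add(R, Z), -3) = Add(-3, R, Z))
Add(Mul(Function('s')(53, -113), Pow(49388, -1)), Mul(7212, Pow(-15418, -1))) = Add(Mul(Add(-3, -113, 53), Pow(49388, -1)), Mul(7212, Pow(-15418, -1))) = Add(Mul(-63, Rational(1, 49388)), Mul(7212, Rational(-1, 15418))) = Add(Rational(-63, 49388), Rational(-3606, 7709)) = Rational(-178578795, 380732092)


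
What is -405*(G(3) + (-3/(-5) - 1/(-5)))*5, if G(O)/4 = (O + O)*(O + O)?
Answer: -293220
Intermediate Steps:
G(O) = 16*O² (G(O) = 4*((O + O)*(O + O)) = 4*((2*O)*(2*O)) = 4*(4*O²) = 16*O²)
-405*(G(3) + (-3/(-5) - 1/(-5)))*5 = -405*(16*3² + (-3/(-5) - 1/(-5)))*5 = -405*(16*9 + (-3*(-⅕) - 1*(-⅕)))*5 = -405*(144 + (⅗ + ⅕))*5 = -405*(144 + ⅘)*5 = -58644*5 = -405*724 = -293220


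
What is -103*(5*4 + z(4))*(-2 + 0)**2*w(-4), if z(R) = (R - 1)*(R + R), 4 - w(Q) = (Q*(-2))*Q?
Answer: -652608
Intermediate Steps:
w(Q) = 4 + 2*Q**2 (w(Q) = 4 - Q*(-2)*Q = 4 - (-2*Q)*Q = 4 - (-2)*Q**2 = 4 + 2*Q**2)
z(R) = 2*R*(-1 + R) (z(R) = (-1 + R)*(2*R) = 2*R*(-1 + R))
-103*(5*4 + z(4))*(-2 + 0)**2*w(-4) = -103*(5*4 + 2*4*(-1 + 4))*(-2 + 0)**2*(4 + 2*(-4)**2) = -103*(20 + 2*4*3)*(-2)**2*(4 + 2*16) = -103*(20 + 24)*4*(4 + 32) = -103*44*4*36 = -18128*36 = -103*6336 = -652608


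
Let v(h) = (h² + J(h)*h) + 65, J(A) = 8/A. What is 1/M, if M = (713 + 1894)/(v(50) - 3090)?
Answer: -47/237 ≈ -0.19831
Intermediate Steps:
v(h) = 73 + h² (v(h) = (h² + (8/h)*h) + 65 = (h² + 8) + 65 = (8 + h²) + 65 = 73 + h²)
M = -237/47 (M = (713 + 1894)/((73 + 50²) - 3090) = 2607/((73 + 2500) - 3090) = 2607/(2573 - 3090) = 2607/(-517) = 2607*(-1/517) = -237/47 ≈ -5.0426)
1/M = 1/(-237/47) = -47/237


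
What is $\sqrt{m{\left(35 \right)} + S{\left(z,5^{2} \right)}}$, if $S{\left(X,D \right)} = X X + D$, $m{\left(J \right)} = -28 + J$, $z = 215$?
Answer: $\sqrt{46257} \approx 215.07$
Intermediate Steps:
$S{\left(X,D \right)} = D + X^{2}$ ($S{\left(X,D \right)} = X^{2} + D = D + X^{2}$)
$\sqrt{m{\left(35 \right)} + S{\left(z,5^{2} \right)}} = \sqrt{\left(-28 + 35\right) + \left(5^{2} + 215^{2}\right)} = \sqrt{7 + \left(25 + 46225\right)} = \sqrt{7 + 46250} = \sqrt{46257}$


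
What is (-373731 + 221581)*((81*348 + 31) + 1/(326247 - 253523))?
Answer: -156121005223775/36362 ≈ -4.2935e+9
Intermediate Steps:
(-373731 + 221581)*((81*348 + 31) + 1/(326247 - 253523)) = -152150*((28188 + 31) + 1/72724) = -152150*(28219 + 1/72724) = -152150*2052198557/72724 = -156121005223775/36362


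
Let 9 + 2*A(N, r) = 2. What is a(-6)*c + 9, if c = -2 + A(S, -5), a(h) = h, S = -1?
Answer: 42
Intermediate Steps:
A(N, r) = -7/2 (A(N, r) = -9/2 + (½)*2 = -9/2 + 1 = -7/2)
c = -11/2 (c = -2 - 7/2 = -11/2 ≈ -5.5000)
a(-6)*c + 9 = -6*(-11/2) + 9 = 33 + 9 = 42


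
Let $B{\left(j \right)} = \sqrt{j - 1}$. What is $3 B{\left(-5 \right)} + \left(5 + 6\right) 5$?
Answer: $55 + 3 i \sqrt{6} \approx 55.0 + 7.3485 i$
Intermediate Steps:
$B{\left(j \right)} = \sqrt{-1 + j}$
$3 B{\left(-5 \right)} + \left(5 + 6\right) 5 = 3 \sqrt{-1 - 5} + \left(5 + 6\right) 5 = 3 \sqrt{-6} + 11 \cdot 5 = 3 i \sqrt{6} + 55 = 55 + 3 i \sqrt{6}$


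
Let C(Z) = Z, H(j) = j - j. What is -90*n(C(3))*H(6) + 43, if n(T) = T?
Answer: 43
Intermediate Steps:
H(j) = 0
-90*n(C(3))*H(6) + 43 = -270*0 + 43 = -90*0 + 43 = 0 + 43 = 43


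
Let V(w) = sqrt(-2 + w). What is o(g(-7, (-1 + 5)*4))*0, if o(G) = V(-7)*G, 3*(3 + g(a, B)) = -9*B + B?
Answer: 0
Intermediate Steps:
g(a, B) = -3 - 8*B/3 (g(a, B) = -3 + (-9*B + B)/3 = -3 + (-8*B)/3 = -3 - 8*B/3)
o(G) = 3*I*G (o(G) = sqrt(-2 - 7)*G = sqrt(-9)*G = (3*I)*G = 3*I*G)
o(g(-7, (-1 + 5)*4))*0 = (3*I*(-3 - 8*(-1 + 5)*4/3))*0 = (3*I*(-3 - 32*4/3))*0 = (3*I*(-3 - 8/3*16))*0 = (3*I*(-3 - 128/3))*0 = (3*I*(-137/3))*0 = -137*I*0 = 0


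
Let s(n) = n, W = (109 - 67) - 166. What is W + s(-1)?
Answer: -125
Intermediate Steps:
W = -124 (W = 42 - 166 = -124)
W + s(-1) = -124 - 1 = -125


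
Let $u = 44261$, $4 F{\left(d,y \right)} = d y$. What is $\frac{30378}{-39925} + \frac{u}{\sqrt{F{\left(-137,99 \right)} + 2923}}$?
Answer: $- \frac{30378}{39925} - \frac{88522 i \sqrt{1871}}{1871} \approx -0.76088 - 2046.5 i$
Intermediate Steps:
$F{\left(d,y \right)} = \frac{d y}{4}$
$\frac{30378}{-39925} + \frac{u}{\sqrt{F{\left(-137,99 \right)} + 2923}} = \frac{30378}{-39925} + \frac{44261}{\sqrt{\frac{1}{4} \left(-137\right) 99 + 2923}} = 30378 \left(- \frac{1}{39925}\right) + \frac{44261}{\sqrt{- \frac{13563}{4} + 2923}} = - \frac{30378}{39925} + \frac{44261}{\sqrt{- \frac{1871}{4}}} = - \frac{30378}{39925} + \frac{44261}{\frac{1}{2} i \sqrt{1871}} = - \frac{30378}{39925} + 44261 \left(- \frac{2 i \sqrt{1871}}{1871}\right) = - \frac{30378}{39925} - \frac{88522 i \sqrt{1871}}{1871}$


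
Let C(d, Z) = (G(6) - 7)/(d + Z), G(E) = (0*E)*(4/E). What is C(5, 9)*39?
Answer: -39/2 ≈ -19.500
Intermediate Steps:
G(E) = 0 (G(E) = 0*(4/E) = 0)
C(d, Z) = -7/(Z + d) (C(d, Z) = (0 - 7)/(d + Z) = -7/(Z + d))
C(5, 9)*39 = -7/(9 + 5)*39 = -7/14*39 = -7*1/14*39 = -1/2*39 = -39/2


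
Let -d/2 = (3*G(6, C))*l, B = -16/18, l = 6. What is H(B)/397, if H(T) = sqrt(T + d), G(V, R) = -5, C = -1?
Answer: 2*sqrt(403)/1191 ≈ 0.033711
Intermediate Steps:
B = -8/9 (B = -16*1/18 = -8/9 ≈ -0.88889)
d = 180 (d = -2*3*(-5)*6 = -(-30)*6 = -2*(-90) = 180)
H(T) = sqrt(180 + T) (H(T) = sqrt(T + 180) = sqrt(180 + T))
H(B)/397 = sqrt(180 - 8/9)/397 = sqrt(1612/9)*(1/397) = (2*sqrt(403)/3)*(1/397) = 2*sqrt(403)/1191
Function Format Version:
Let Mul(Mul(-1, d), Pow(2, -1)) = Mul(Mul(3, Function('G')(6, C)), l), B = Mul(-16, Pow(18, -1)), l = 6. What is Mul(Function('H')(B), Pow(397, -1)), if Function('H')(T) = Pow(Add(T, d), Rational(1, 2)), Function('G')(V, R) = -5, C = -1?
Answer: Mul(Rational(2, 1191), Pow(403, Rational(1, 2))) ≈ 0.033711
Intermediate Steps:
B = Rational(-8, 9) (B = Mul(-16, Rational(1, 18)) = Rational(-8, 9) ≈ -0.88889)
d = 180 (d = Mul(-2, Mul(Mul(3, -5), 6)) = Mul(-2, Mul(-15, 6)) = Mul(-2, -90) = 180)
Function('H')(T) = Pow(Add(180, T), Rational(1, 2)) (Function('H')(T) = Pow(Add(T, 180), Rational(1, 2)) = Pow(Add(180, T), Rational(1, 2)))
Mul(Function('H')(B), Pow(397, -1)) = Mul(Pow(Add(180, Rational(-8, 9)), Rational(1, 2)), Pow(397, -1)) = Mul(Pow(Rational(1612, 9), Rational(1, 2)), Rational(1, 397)) = Mul(Mul(Rational(2, 3), Pow(403, Rational(1, 2))), Rational(1, 397)) = Mul(Rational(2, 1191), Pow(403, Rational(1, 2)))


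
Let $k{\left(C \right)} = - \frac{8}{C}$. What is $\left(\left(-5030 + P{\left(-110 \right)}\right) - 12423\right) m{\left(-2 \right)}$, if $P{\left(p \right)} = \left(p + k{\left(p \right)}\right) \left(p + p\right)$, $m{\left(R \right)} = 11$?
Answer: $74041$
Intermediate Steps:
$P{\left(p \right)} = 2 p \left(p - \frac{8}{p}\right)$ ($P{\left(p \right)} = \left(p - \frac{8}{p}\right) \left(p + p\right) = \left(p - \frac{8}{p}\right) 2 p = 2 p \left(p - \frac{8}{p}\right)$)
$\left(\left(-5030 + P{\left(-110 \right)}\right) - 12423\right) m{\left(-2 \right)} = \left(\left(-5030 - \left(16 - 2 \left(-110\right)^{2}\right)\right) - 12423\right) 11 = \left(\left(-5030 + \left(-16 + 2 \cdot 12100\right)\right) - 12423\right) 11 = \left(\left(-5030 + \left(-16 + 24200\right)\right) - 12423\right) 11 = \left(\left(-5030 + 24184\right) - 12423\right) 11 = \left(19154 - 12423\right) 11 = 6731 \cdot 11 = 74041$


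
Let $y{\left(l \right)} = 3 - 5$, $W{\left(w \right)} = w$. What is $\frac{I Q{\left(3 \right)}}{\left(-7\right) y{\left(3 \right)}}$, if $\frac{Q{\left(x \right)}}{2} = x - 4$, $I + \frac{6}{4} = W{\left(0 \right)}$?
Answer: $\frac{3}{14} \approx 0.21429$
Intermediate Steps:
$y{\left(l \right)} = -2$
$I = - \frac{3}{2}$ ($I = - \frac{3}{2} + 0 = - \frac{3}{2} \approx -1.5$)
$Q{\left(x \right)} = -8 + 2 x$ ($Q{\left(x \right)} = 2 \left(x - 4\right) = 2 \left(-4 + x\right) = -8 + 2 x$)
$\frac{I Q{\left(3 \right)}}{\left(-7\right) y{\left(3 \right)}} = \frac{\left(- \frac{3}{2}\right) \left(-8 + 2 \cdot 3\right)}{\left(-7\right) \left(-2\right)} = \frac{\left(- \frac{3}{2}\right) \left(-8 + 6\right)}{14} = \left(- \frac{3}{2}\right) \left(-2\right) \frac{1}{14} = 3 \cdot \frac{1}{14} = \frac{3}{14}$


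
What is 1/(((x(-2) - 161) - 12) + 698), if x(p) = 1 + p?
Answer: 1/524 ≈ 0.0019084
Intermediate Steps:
1/(((x(-2) - 161) - 12) + 698) = 1/((((1 - 2) - 161) - 12) + 698) = 1/(((-1 - 161) - 12) + 698) = 1/((-162 - 12) + 698) = 1/(-174 + 698) = 1/524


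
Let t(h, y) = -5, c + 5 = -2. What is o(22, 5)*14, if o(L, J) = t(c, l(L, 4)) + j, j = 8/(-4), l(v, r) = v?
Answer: -98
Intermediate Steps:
j = -2 (j = 8*(-1/4) = -2)
c = -7 (c = -5 - 2 = -7)
o(L, J) = -7 (o(L, J) = -5 - 2 = -7)
o(22, 5)*14 = -7*14 = -98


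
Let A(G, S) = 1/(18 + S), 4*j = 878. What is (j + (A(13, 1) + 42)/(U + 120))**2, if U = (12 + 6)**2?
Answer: 3431759955001/71166096 ≈ 48222.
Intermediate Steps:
j = 439/2 (j = (1/4)*878 = 439/2 ≈ 219.50)
U = 324 (U = 18**2 = 324)
(j + (A(13, 1) + 42)/(U + 120))**2 = (439/2 + (1/(18 + 1) + 42)/(324 + 120))**2 = (439/2 + (1/19 + 42)/444)**2 = (439/2 + (1/19 + 42)*(1/444))**2 = (439/2 + (799/19)*(1/444))**2 = (439/2 + 799/8436)**2 = (1852501/8436)**2 = 3431759955001/71166096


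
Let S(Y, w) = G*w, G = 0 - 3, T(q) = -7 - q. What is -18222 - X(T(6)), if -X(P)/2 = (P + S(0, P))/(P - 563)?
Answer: -2623981/144 ≈ -18222.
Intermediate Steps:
G = -3
S(Y, w) = -3*w
X(P) = 4*P/(-563 + P) (X(P) = -2*(P - 3*P)/(P - 563) = -2*(-2*P)/(-563 + P) = -(-4)*P/(-563 + P) = 4*P/(-563 + P))
-18222 - X(T(6)) = -18222 - 4*(-7 - 1*6)/(-563 + (-7 - 1*6)) = -18222 - 4*(-7 - 6)/(-563 + (-7 - 6)) = -18222 - 4*(-13)/(-563 - 13) = -18222 - 4*(-13)/(-576) = -18222 - 4*(-13)*(-1)/576 = -18222 - 1*13/144 = -18222 - 13/144 = -2623981/144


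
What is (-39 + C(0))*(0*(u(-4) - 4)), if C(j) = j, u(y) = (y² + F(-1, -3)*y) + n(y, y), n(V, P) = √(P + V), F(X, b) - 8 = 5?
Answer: 0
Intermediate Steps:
F(X, b) = 13 (F(X, b) = 8 + 5 = 13)
u(y) = y² + 13*y + √2*√y (u(y) = (y² + 13*y) + √(y + y) = (y² + 13*y) + √(2*y) = (y² + 13*y) + √2*√y = y² + 13*y + √2*√y)
(-39 + C(0))*(0*(u(-4) - 4)) = (-39 + 0)*(0*(((-4)² + 13*(-4) + √2*√(-4)) - 4)) = -0*((16 - 52 + √2*(2*I)) - 4) = -0*((16 - 52 + 2*I*√2) - 4) = -0*((-36 + 2*I*√2) - 4) = -0*(-40 + 2*I*√2) = -39*0 = 0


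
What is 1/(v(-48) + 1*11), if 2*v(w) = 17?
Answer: 2/39 ≈ 0.051282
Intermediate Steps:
v(w) = 17/2 (v(w) = (½)*17 = 17/2)
1/(v(-48) + 1*11) = 1/(17/2 + 1*11) = 1/(17/2 + 11) = 1/(39/2) = 2/39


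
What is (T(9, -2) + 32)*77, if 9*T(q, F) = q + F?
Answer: 22715/9 ≈ 2523.9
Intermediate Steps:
T(q, F) = F/9 + q/9 (T(q, F) = (q + F)/9 = (F + q)/9 = F/9 + q/9)
(T(9, -2) + 32)*77 = (((⅑)*(-2) + (⅑)*9) + 32)*77 = ((-2/9 + 1) + 32)*77 = (7/9 + 32)*77 = (295/9)*77 = 22715/9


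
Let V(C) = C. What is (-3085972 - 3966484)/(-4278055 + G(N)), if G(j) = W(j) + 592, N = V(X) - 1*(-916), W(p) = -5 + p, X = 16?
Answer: 881557/534567 ≈ 1.6491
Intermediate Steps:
N = 932 (N = 16 - 1*(-916) = 16 + 916 = 932)
G(j) = 587 + j (G(j) = (-5 + j) + 592 = 587 + j)
(-3085972 - 3966484)/(-4278055 + G(N)) = (-3085972 - 3966484)/(-4278055 + (587 + 932)) = -7052456/(-4278055 + 1519) = -7052456/(-4276536) = -7052456*(-1/4276536) = 881557/534567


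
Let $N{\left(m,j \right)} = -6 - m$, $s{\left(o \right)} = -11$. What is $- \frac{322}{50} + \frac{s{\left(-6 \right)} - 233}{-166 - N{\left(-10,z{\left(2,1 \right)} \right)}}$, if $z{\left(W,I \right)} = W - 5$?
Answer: $- \frac{2127}{425} \approx -5.0047$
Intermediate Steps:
$z{\left(W,I \right)} = -5 + W$
$- \frac{322}{50} + \frac{s{\left(-6 \right)} - 233}{-166 - N{\left(-10,z{\left(2,1 \right)} \right)}} = - \frac{322}{50} + \frac{-11 - 233}{-166 - \left(-6 - -10\right)} = \left(-322\right) \frac{1}{50} + \frac{-11 - 233}{-166 - \left(-6 + 10\right)} = - \frac{161}{25} - \frac{244}{-166 - 4} = - \frac{161}{25} - \frac{244}{-170} = - \frac{161}{25} - - \frac{122}{85} = - \frac{161}{25} + \frac{122}{85} = - \frac{2127}{425}$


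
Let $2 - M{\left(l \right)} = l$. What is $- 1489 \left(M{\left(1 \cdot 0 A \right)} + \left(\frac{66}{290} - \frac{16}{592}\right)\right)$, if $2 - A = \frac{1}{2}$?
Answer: $- \frac{17579134}{5365} \approx -3276.6$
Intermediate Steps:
$A = \frac{3}{2}$ ($A = 2 - \frac{1}{2} = \frac{3}{2} \approx 1.5$)
$M{\left(l \right)} = 2 - l$
$- 1489 \left(M{\left(1 \cdot 0 A \right)} + \left(\frac{66}{290} - \frac{16}{592}\right)\right) = - 1489 \left(\left(2 - 1 \cdot 0 \cdot \frac{3}{2}\right) + \left(\frac{66}{290} - \frac{16}{592}\right)\right) = - 1489 \left(\left(2 - 0 \cdot \frac{3}{2}\right) + \left(66 \cdot \frac{1}{290} - \frac{1}{37}\right)\right) = - 1489 \left(\left(2 - 0\right) + \left(\frac{33}{145} - \frac{1}{37}\right)\right) = - 1489 \left(\left(2 + 0\right) + \frac{1076}{5365}\right) = - 1489 \left(2 + \frac{1076}{5365}\right) = \left(-1489\right) \frac{11806}{5365} = - \frac{17579134}{5365}$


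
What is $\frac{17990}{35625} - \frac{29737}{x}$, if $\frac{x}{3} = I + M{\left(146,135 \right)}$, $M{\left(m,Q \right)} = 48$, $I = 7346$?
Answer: $- \frac{14673921}{17560750} \approx -0.83561$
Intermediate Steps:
$x = 22182$ ($x = 3 \left(7346 + 48\right) = 3 \cdot 7394 = 22182$)
$\frac{17990}{35625} - \frac{29737}{x} = \frac{17990}{35625} - \frac{29737}{22182} = 17990 \cdot \frac{1}{35625} - \frac{29737}{22182} = \frac{3598}{7125} - \frac{29737}{22182} = - \frac{14673921}{17560750}$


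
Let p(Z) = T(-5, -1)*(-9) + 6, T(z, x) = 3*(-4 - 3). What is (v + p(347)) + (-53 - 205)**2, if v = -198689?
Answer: -131930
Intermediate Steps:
T(z, x) = -21 (T(z, x) = 3*(-7) = -21)
p(Z) = 195 (p(Z) = -21*(-9) + 6 = 189 + 6 = 195)
(v + p(347)) + (-53 - 205)**2 = (-198689 + 195) + (-53 - 205)**2 = -198494 + (-258)**2 = -198494 + 66564 = -131930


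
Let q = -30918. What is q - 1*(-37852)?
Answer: 6934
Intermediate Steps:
q - 1*(-37852) = -30918 - 1*(-37852) = -30918 + 37852 = 6934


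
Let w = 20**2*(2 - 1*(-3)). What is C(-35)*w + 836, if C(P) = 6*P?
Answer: -419164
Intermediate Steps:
w = 2000 (w = 400*(2 + 3) = 400*5 = 2000)
C(-35)*w + 836 = (6*(-35))*2000 + 836 = -210*2000 + 836 = -420000 + 836 = -419164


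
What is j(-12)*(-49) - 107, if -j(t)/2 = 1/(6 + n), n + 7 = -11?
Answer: -691/6 ≈ -115.17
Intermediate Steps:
n = -18 (n = -7 - 11 = -18)
j(t) = 1/6 (j(t) = -2/(6 - 18) = -2/(-12) = -2*(-1/12) = 1/6)
j(-12)*(-49) - 107 = (1/6)*(-49) - 107 = -49/6 - 107 = -691/6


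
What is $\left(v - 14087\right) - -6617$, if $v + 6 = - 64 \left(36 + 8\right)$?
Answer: $-10292$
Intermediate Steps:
$v = -2822$ ($v = -6 - 64 \left(36 + 8\right) = -6 - 2816 = -2822$)
$\left(v - 14087\right) - -6617 = \left(-2822 - 14087\right) - -6617 = -16909 + 6617 = -10292$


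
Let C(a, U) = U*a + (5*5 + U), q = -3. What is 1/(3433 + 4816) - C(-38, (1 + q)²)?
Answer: 1014628/8249 ≈ 123.00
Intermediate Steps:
C(a, U) = 25 + U + U*a (C(a, U) = U*a + (25 + U) = 25 + U + U*a)
1/(3433 + 4816) - C(-38, (1 + q)²) = 1/(3433 + 4816) - (25 + (1 - 3)² + (1 - 3)²*(-38)) = 1/8249 - (25 + (-2)² + (-2)²*(-38)) = 1/8249 - (25 + 4 + 4*(-38)) = 1/8249 - (25 + 4 - 152) = 1/8249 - 1*(-123) = 1/8249 + 123 = 1014628/8249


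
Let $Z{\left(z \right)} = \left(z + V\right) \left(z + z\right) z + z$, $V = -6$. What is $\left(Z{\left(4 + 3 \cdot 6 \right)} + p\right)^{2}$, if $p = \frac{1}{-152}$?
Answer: $\frac{5557895835361}{23104} \approx 2.4056 \cdot 10^{8}$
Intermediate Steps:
$p = - \frac{1}{152} \approx -0.0065789$
$Z{\left(z \right)} = z + 2 z^{2} \left(-6 + z\right)$ ($Z{\left(z \right)} = \left(z - 6\right) \left(z + z\right) z + z = \left(-6 + z\right) 2 z z + z = 2 z \left(-6 + z\right) z + z = 2 z^{2} \left(-6 + z\right) + z = z + 2 z^{2} \left(-6 + z\right)$)
$\left(Z{\left(4 + 3 \cdot 6 \right)} + p\right)^{2} = \left(\left(4 + 3 \cdot 6\right) \left(1 - 12 \left(4 + 3 \cdot 6\right) + 2 \left(4 + 3 \cdot 6\right)^{2}\right) - \frac{1}{152}\right)^{2} = \left(\left(4 + 18\right) \left(1 - 12 \left(4 + 18\right) + 2 \left(4 + 18\right)^{2}\right) - \frac{1}{152}\right)^{2} = \left(22 \left(1 - 264 + 2 \cdot 22^{2}\right) - \frac{1}{152}\right)^{2} = \left(22 \left(1 - 264 + 2 \cdot 484\right) - \frac{1}{152}\right)^{2} = \left(22 \left(1 - 264 + 968\right) - \frac{1}{152}\right)^{2} = \left(22 \cdot 705 - \frac{1}{152}\right)^{2} = \left(15510 - \frac{1}{152}\right)^{2} = \left(\frac{2357519}{152}\right)^{2} = \frac{5557895835361}{23104}$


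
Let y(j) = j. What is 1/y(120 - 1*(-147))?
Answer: 1/267 ≈ 0.0037453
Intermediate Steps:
1/y(120 - 1*(-147)) = 1/(120 - 1*(-147)) = 1/(120 + 147) = 1/267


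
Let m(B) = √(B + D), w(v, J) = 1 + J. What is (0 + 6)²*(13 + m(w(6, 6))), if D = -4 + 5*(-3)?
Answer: 468 + 72*I*√3 ≈ 468.0 + 124.71*I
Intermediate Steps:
D = -19 (D = -4 - 15 = -19)
m(B) = √(-19 + B) (m(B) = √(B - 19) = √(-19 + B))
(0 + 6)²*(13 + m(w(6, 6))) = (0 + 6)²*(13 + √(-19 + (1 + 6))) = 6²*(13 + √(-19 + 7)) = 36*(13 + √(-12)) = 36*(13 + 2*I*√3) = 468 + 72*I*√3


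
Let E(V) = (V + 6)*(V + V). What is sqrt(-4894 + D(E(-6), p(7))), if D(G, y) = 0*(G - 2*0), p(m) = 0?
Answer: I*sqrt(4894) ≈ 69.957*I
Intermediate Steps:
E(V) = 2*V*(6 + V) (E(V) = (6 + V)*(2*V) = 2*V*(6 + V))
D(G, y) = 0 (D(G, y) = 0*(G + 0) = 0*G = 0)
sqrt(-4894 + D(E(-6), p(7))) = sqrt(-4894 + 0) = sqrt(-4894) = I*sqrt(4894)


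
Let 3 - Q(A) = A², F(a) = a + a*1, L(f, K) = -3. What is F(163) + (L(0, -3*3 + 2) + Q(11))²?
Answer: 14967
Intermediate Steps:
F(a) = 2*a (F(a) = a + a = 2*a)
Q(A) = 3 - A²
F(163) + (L(0, -3*3 + 2) + Q(11))² = 2*163 + (-3 + (3 - 1*11²))² = 326 + (-3 + (3 - 1*121))² = 326 + (-3 + (3 - 121))² = 326 + (-3 - 118)² = 326 + (-121)² = 326 + 14641 = 14967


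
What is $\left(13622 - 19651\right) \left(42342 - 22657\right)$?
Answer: $-118680865$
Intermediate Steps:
$\left(13622 - 19651\right) \left(42342 - 22657\right) = \left(13622 - 19651\right) 19685 = \left(-6029\right) 19685 = -118680865$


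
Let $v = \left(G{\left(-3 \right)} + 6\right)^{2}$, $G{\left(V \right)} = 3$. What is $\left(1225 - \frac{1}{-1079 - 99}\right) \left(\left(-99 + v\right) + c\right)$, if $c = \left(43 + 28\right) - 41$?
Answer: $\frac{8658306}{589} \approx 14700.0$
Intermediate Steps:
$v = 81$ ($v = \left(3 + 6\right)^{2} = 9^{2} = 81$)
$c = 30$ ($c = 71 - 41 = 30$)
$\left(1225 - \frac{1}{-1079 - 99}\right) \left(\left(-99 + v\right) + c\right) = \left(1225 - \frac{1}{-1079 - 99}\right) \left(\left(-99 + 81\right) + 30\right) = \left(1225 - \frac{1}{-1178}\right) \left(-18 + 30\right) = \left(1225 - - \frac{1}{1178}\right) 12 = \left(1225 + \frac{1}{1178}\right) 12 = \frac{1443051}{1178} \cdot 12 = \frac{8658306}{589}$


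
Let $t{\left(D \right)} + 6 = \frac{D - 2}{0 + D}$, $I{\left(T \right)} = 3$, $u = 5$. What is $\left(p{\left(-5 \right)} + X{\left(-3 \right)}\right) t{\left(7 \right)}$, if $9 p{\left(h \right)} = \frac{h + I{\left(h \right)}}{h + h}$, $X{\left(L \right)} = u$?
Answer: $- \frac{8362}{315} \approx -26.546$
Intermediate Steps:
$X{\left(L \right)} = 5$
$t{\left(D \right)} = -6 + \frac{-2 + D}{D}$ ($t{\left(D \right)} = -6 + \frac{D - 2}{0 + D} = -6 + \frac{-2 + D}{D}$)
$p{\left(h \right)} = \frac{3 + h}{18 h}$ ($p{\left(h \right)} = \frac{\left(h + 3\right) \frac{1}{h + h}}{9} = \frac{\left(3 + h\right) \frac{1}{2 h}}{9} = \frac{\frac{1}{2} \frac{1}{h} \left(3 + h\right)}{9} = \frac{3 + h}{18 h}$)
$\left(p{\left(-5 \right)} + X{\left(-3 \right)}\right) t{\left(7 \right)} = \left(\frac{3 - 5}{18 \left(-5\right)} + 5\right) \left(-5 - \frac{2}{7}\right) = \left(\frac{1}{18} \left(- \frac{1}{5}\right) \left(-2\right) + 5\right) \left(-5 - \frac{2}{7}\right) = \left(\frac{1}{45} + 5\right) \left(-5 - \frac{2}{7}\right) = \frac{226}{45} \left(- \frac{37}{7}\right) = - \frac{8362}{315}$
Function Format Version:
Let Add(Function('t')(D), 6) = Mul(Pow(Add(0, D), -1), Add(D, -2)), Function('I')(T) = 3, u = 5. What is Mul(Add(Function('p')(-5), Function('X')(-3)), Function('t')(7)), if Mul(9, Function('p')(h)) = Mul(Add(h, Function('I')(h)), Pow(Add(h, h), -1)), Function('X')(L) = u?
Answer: Rational(-8362, 315) ≈ -26.546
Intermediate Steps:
Function('X')(L) = 5
Function('t')(D) = Add(-6, Mul(Pow(D, -1), Add(-2, D))) (Function('t')(D) = Add(-6, Mul(Pow(Add(0, D), -1), Add(D, -2))) = Add(-6, Mul(Pow(D, -1), Add(-2, D))))
Function('p')(h) = Mul(Rational(1, 18), Pow(h, -1), Add(3, h)) (Function('p')(h) = Mul(Rational(1, 9), Mul(Add(h, 3), Pow(Add(h, h), -1))) = Mul(Rational(1, 9), Mul(Add(3, h), Pow(Mul(2, h), -1))) = Mul(Rational(1, 9), Mul(Add(3, h), Mul(Rational(1, 2), Pow(h, -1)))) = Mul(Rational(1, 9), Mul(Rational(1, 2), Pow(h, -1), Add(3, h))) = Mul(Rational(1, 18), Pow(h, -1), Add(3, h)))
Mul(Add(Function('p')(-5), Function('X')(-3)), Function('t')(7)) = Mul(Add(Mul(Rational(1, 18), Pow(-5, -1), Add(3, -5)), 5), Add(-5, Mul(-2, Pow(7, -1)))) = Mul(Add(Mul(Rational(1, 18), Rational(-1, 5), -2), 5), Add(-5, Mul(-2, Rational(1, 7)))) = Mul(Add(Rational(1, 45), 5), Add(-5, Rational(-2, 7))) = Mul(Rational(226, 45), Rational(-37, 7)) = Rational(-8362, 315)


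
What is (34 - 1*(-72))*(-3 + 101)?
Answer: 10388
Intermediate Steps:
(34 - 1*(-72))*(-3 + 101) = (34 + 72)*98 = 106*98 = 10388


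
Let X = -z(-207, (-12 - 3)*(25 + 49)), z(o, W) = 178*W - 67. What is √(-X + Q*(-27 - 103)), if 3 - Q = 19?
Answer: I*√195567 ≈ 442.23*I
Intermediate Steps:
Q = -16 (Q = 3 - 1*19 = 3 - 19 = -16)
z(o, W) = -67 + 178*W
X = 197647 (X = -(-67 + 178*((-12 - 3)*(25 + 49))) = -(-67 + 178*(-15*74)) = -(-67 + 178*(-1110)) = -(-67 - 197580) = -1*(-197647) = 197647)
√(-X + Q*(-27 - 103)) = √(-1*197647 - 16*(-27 - 103)) = √(-197647 - 16*(-130)) = √(-197647 + 2080) = √(-195567) = I*√195567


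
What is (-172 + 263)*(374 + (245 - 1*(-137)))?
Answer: 68796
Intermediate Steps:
(-172 + 263)*(374 + (245 - 1*(-137))) = 91*(374 + (245 + 137)) = 91*(374 + 382) = 91*756 = 68796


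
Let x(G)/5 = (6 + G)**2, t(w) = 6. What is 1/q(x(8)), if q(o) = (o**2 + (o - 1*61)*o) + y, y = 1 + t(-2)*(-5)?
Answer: 1/1860991 ≈ 5.3735e-7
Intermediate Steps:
y = -29 (y = 1 + 6*(-5) = 1 - 30 = -29)
x(G) = 5*(6 + G)**2
q(o) = -29 + o**2 + o*(-61 + o) (q(o) = (o**2 + (o - 1*61)*o) - 29 = (o**2 + (o - 61)*o) - 29 = (o**2 + (-61 + o)*o) - 29 = (o**2 + o*(-61 + o)) - 29 = -29 + o**2 + o*(-61 + o))
1/q(x(8)) = 1/(-29 - 305*(6 + 8)**2 + 2*(5*(6 + 8)**2)**2) = 1/(-29 - 305*14**2 + 2*(5*14**2)**2) = 1/(-29 - 305*196 + 2*(5*196)**2) = 1/(-29 - 61*980 + 2*980**2) = 1/(-29 - 59780 + 2*960400) = 1/(-29 - 59780 + 1920800) = 1/1860991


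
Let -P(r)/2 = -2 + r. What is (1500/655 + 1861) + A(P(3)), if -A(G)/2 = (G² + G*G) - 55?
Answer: 256405/131 ≈ 1957.3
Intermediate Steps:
P(r) = 4 - 2*r (P(r) = -2*(-2 + r) = 4 - 2*r)
A(G) = 110 - 4*G² (A(G) = -2*((G² + G*G) - 55) = -2*((G² + G²) - 55) = -2*(2*G² - 55) = -2*(-55 + 2*G²) = 110 - 4*G²)
(1500/655 + 1861) + A(P(3)) = (1500/655 + 1861) + (110 - 4*(4 - 2*3)²) = (1500*(1/655) + 1861) + (110 - 4*(4 - 6)²) = (300/131 + 1861) + (110 - 4*(-2)²) = 244091/131 + (110 - 4*4) = 244091/131 + (110 - 16) = 244091/131 + 94 = 256405/131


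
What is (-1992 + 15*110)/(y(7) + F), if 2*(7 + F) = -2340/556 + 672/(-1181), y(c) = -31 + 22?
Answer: 112284756/6037381 ≈ 18.598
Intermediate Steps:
y(c) = -9
F = -3082519/328318 (F = -7 + (-2340/556 + 672/(-1181))/2 = -7 + (-2340*1/556 + 672*(-1/1181))/2 = -7 + (-585/139 - 672/1181)/2 = -7 + (1/2)*(-784293/164159) = -7 - 784293/328318 = -3082519/328318 ≈ -9.3888)
(-1992 + 15*110)/(y(7) + F) = (-1992 + 15*110)/(-9 - 3082519/328318) = (-1992 + 1650)/(-6037381/328318) = -342*(-328318/6037381) = 112284756/6037381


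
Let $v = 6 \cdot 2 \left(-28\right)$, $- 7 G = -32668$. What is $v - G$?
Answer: $- \frac{35020}{7} \approx -5002.9$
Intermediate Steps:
$G = \frac{32668}{7}$ ($G = \left(- \frac{1}{7}\right) \left(-32668\right) = \frac{32668}{7} \approx 4666.9$)
$v = -336$ ($v = 12 \left(-28\right) = -336$)
$v - G = -336 - \frac{32668}{7} = - \frac{35020}{7}$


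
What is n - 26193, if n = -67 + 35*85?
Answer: -23285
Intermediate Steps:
n = 2908 (n = -67 + 2975 = 2908)
n - 26193 = 2908 - 26193 = -23285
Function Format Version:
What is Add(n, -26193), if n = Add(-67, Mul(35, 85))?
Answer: -23285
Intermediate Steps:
n = 2908 (n = Add(-67, 2975) = 2908)
Add(n, -26193) = Add(2908, -26193) = -23285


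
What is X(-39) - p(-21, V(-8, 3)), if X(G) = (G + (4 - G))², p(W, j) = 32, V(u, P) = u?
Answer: -16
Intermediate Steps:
X(G) = 16 (X(G) = 4² = 16)
X(-39) - p(-21, V(-8, 3)) = 16 - 1*32 = 16 - 32 = -16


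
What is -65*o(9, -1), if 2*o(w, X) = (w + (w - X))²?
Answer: -23465/2 ≈ -11733.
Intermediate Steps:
o(w, X) = (-X + 2*w)²/2 (o(w, X) = (w + (w - X))²/2 = (-X + 2*w)²/2)
-65*o(9, -1) = -65*(-1 - 2*9)²/2 = -65*(-1 - 18)²/2 = -65*(-19)²/2 = -65*361/2 = -23465/2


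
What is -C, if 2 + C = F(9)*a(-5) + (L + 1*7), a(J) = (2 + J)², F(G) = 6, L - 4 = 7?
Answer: -70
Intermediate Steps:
L = 11 (L = 4 + 7 = 11)
C = 70 (C = -2 + (6*(2 - 5)² + (11 + 1*7)) = -2 + (6*(-3)² + (11 + 7)) = -2 + (6*9 + 18) = -2 + (54 + 18) = -2 + 72 = 70)
-C = -1*70 = -70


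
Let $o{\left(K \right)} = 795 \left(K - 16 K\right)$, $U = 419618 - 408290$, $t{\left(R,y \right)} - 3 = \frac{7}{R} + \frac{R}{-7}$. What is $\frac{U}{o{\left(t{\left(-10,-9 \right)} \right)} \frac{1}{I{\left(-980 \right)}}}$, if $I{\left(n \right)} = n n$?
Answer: $- \frac{10154117120}{41499} \approx -2.4468 \cdot 10^{5}$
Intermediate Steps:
$I{\left(n \right)} = n^{2}$
$t{\left(R,y \right)} = 3 + \frac{7}{R} - \frac{R}{7}$ ($t{\left(R,y \right)} = 3 + \left(\frac{7}{R} + \frac{R}{-7}\right) = 3 + \left(\frac{7}{R} + R \left(- \frac{1}{7}\right)\right) = 3 - \left(- \frac{7}{R} + \frac{R}{7}\right) = 3 + \frac{7}{R} - \frac{R}{7}$)
$U = 11328$ ($U = 419618 - 408290 = 11328$)
$o{\left(K \right)} = - 11925 K$ ($o{\left(K \right)} = 795 \left(- 15 K\right) = - 11925 K$)
$\frac{U}{o{\left(t{\left(-10,-9 \right)} \right)} \frac{1}{I{\left(-980 \right)}}} = \frac{11328}{- 11925 \left(3 + \frac{7}{-10} - - \frac{10}{7}\right) \frac{1}{\left(-980\right)^{2}}} = \frac{11328}{- 11925 \left(3 + 7 \left(- \frac{1}{10}\right) + \frac{10}{7}\right) \frac{1}{960400}} = \frac{11328}{- 11925 \left(3 - \frac{7}{10} + \frac{10}{7}\right) \frac{1}{960400}} = \frac{11328}{\left(-11925\right) \frac{261}{70} \cdot \frac{1}{960400}} = \frac{11328}{\left(- \frac{622485}{14}\right) \frac{1}{960400}} = \frac{11328}{- \frac{124497}{2689120}} = 11328 \left(- \frac{2689120}{124497}\right) = - \frac{10154117120}{41499}$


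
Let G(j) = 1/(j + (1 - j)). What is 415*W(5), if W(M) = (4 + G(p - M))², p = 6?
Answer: 10375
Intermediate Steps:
G(j) = 1 (G(j) = 1/1 = 1)
W(M) = 25 (W(M) = (4 + 1)² = 5² = 25)
415*W(5) = 415*25 = 10375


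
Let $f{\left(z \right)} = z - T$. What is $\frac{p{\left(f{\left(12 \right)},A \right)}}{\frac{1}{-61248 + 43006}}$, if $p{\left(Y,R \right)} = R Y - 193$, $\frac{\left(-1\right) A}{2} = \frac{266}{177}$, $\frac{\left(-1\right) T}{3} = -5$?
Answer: $\frac{198016910}{59} \approx 3.3562 \cdot 10^{6}$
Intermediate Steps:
$T = 15$ ($T = \left(-3\right) \left(-5\right) = 15$)
$f{\left(z \right)} = -15 + z$ ($f{\left(z \right)} = z - 15 = -15 + z$)
$A = - \frac{532}{177}$ ($A = - 2 \cdot \frac{266}{177} = - 2 \cdot 266 \cdot \frac{1}{177} = \left(-2\right) \frac{266}{177} = - \frac{532}{177} \approx -3.0056$)
$p{\left(Y,R \right)} = -193 + R Y$
$\frac{p{\left(f{\left(12 \right)},A \right)}}{\frac{1}{-61248 + 43006}} = \frac{-193 - \frac{532 \left(-15 + 12\right)}{177}}{\frac{1}{-61248 + 43006}} = \frac{-193 - - \frac{532}{59}}{\frac{1}{-18242}} = \frac{-193 + \frac{532}{59}}{- \frac{1}{18242}} = \left(- \frac{10855}{59}\right) \left(-18242\right) = \frac{198016910}{59}$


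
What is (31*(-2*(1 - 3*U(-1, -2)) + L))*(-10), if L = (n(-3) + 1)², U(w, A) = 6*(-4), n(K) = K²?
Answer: 14260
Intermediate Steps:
U(w, A) = -24
L = 100 (L = ((-3)² + 1)² = (9 + 1)² = 10² = 100)
(31*(-2*(1 - 3*U(-1, -2)) + L))*(-10) = (31*(-2*(1 - 3*(-24)) + 100))*(-10) = (31*(-2*(1 + 72) + 100))*(-10) = (31*(-2*73 + 100))*(-10) = (31*(-146 + 100))*(-10) = (31*(-46))*(-10) = -1426*(-10) = 14260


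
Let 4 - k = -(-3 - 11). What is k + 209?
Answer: 199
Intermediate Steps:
k = -10 (k = 4 - (-1)*(-3 - 11) = 4 - (-1)*(-14) = 4 - 1*14 = 4 - 14 = -10)
k + 209 = -10 + 209 = 199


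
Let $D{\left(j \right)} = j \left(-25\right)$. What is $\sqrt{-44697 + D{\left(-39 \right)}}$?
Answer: $3 i \sqrt{4858} \approx 209.1 i$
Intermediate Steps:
$D{\left(j \right)} = - 25 j$
$\sqrt{-44697 + D{\left(-39 \right)}} = \sqrt{-44697 - -975} = \sqrt{-44697 + 975} = \sqrt{-43722} = 3 i \sqrt{4858}$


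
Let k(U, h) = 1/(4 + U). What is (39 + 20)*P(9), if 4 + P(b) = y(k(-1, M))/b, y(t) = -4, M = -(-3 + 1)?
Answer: -2360/9 ≈ -262.22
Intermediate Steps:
M = 2 (M = -1*(-2) = 2)
P(b) = -4 - 4/b
(39 + 20)*P(9) = (39 + 20)*(-4 - 4/9) = 59*(-4 - 4*⅑) = 59*(-4 - 4/9) = 59*(-40/9) = -2360/9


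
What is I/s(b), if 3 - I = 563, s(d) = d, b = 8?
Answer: -70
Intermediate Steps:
I = -560 (I = 3 - 1*563 = 3 - 563 = -560)
I/s(b) = -560/8 = -560*⅛ = -70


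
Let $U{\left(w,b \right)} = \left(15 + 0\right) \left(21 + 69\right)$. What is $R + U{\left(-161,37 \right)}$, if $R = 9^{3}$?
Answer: $2079$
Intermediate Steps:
$U{\left(w,b \right)} = 1350$ ($U{\left(w,b \right)} = 15 \cdot 90 = 1350$)
$R = 729$
$R + U{\left(-161,37 \right)} = 729 + 1350 = 2079$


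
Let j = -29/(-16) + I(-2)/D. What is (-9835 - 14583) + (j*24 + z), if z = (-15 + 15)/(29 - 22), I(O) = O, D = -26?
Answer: -633689/26 ≈ -24373.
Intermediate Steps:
z = 0 (z = 0/7 = 0*(1/7) = 0)
j = 393/208 (j = -29/(-16) - 2/(-26) = -29*(-1/16) - 2*(-1/26) = 29/16 + 1/13 = 393/208 ≈ 1.8894)
(-9835 - 14583) + (j*24 + z) = (-9835 - 14583) + ((393/208)*24 + 0) = -24418 + (1179/26 + 0) = -24418 + 1179/26 = -633689/26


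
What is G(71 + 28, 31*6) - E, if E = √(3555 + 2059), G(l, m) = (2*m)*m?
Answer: 69192 - √5614 ≈ 69117.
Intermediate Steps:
G(l, m) = 2*m²
E = √5614 ≈ 74.927
G(71 + 28, 31*6) - E = 2*(31*6)² - √5614 = 2*186² - √5614 = 2*34596 - √5614 = 69192 - √5614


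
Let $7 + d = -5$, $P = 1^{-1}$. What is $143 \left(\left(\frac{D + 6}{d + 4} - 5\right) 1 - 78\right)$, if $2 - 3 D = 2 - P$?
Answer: $- \frac{287573}{24} \approx -11982.0$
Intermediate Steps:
$P = 1$
$D = \frac{1}{3}$ ($D = \frac{2}{3} - \frac{2 - 1}{3} = \frac{2}{3} - \frac{1}{3} = \frac{1}{3} \approx 0.33333$)
$d = -12$ ($d = -7 - 5 = -12$)
$143 \left(\left(\frac{D + 6}{d + 4} - 5\right) 1 - 78\right) = 143 \left(\left(\frac{\frac{1}{3} + 6}{-12 + 4} - 5\right) 1 - 78\right) = 143 \left(\left(\frac{19}{3 \left(-8\right)} - 5\right) 1 - 78\right) = 143 \left(\left(\frac{19}{3} \left(- \frac{1}{8}\right) - 5\right) 1 - 78\right) = 143 \left(\left(- \frac{19}{24} - 5\right) 1 - 78\right) = 143 \left(\left(- \frac{139}{24}\right) 1 - 78\right) = 143 \left(- \frac{139}{24} - 78\right) = 143 \left(- \frac{2011}{24}\right) = - \frac{287573}{24}$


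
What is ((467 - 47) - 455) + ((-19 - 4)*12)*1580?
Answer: -436115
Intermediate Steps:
((467 - 47) - 455) + ((-19 - 4)*12)*1580 = (420 - 455) - 23*12*1580 = -35 - 276*1580 = -35 - 436080 = -436115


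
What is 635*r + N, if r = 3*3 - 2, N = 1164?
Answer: 5609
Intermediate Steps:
r = 7 (r = 9 - 2 = 7)
635*r + N = 635*7 + 1164 = 4445 + 1164 = 5609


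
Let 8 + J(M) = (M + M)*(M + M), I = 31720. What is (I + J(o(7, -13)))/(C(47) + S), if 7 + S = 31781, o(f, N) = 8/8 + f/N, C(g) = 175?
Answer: 5359472/5399381 ≈ 0.99261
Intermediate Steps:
o(f, N) = 1 + f/N (o(f, N) = 8*(1/8) + f/N = 1 + f/N)
S = 31774 (S = -7 + 31781 = 31774)
J(M) = -8 + 4*M**2 (J(M) = -8 + (M + M)*(M + M) = -8 + (2*M)*(2*M) = -8 + 4*M**2)
(I + J(o(7, -13)))/(C(47) + S) = (31720 + (-8 + 4*((-13 + 7)/(-13))**2))/(175 + 31774) = (31720 + (-8 + 4*(-1/13*(-6))**2))/31949 = (31720 + (-8 + 4*(6/13)**2))*(1/31949) = (31720 + (-8 + 4*(36/169)))*(1/31949) = (31720 + (-8 + 144/169))*(1/31949) = (31720 - 1208/169)*(1/31949) = (5359472/169)*(1/31949) = 5359472/5399381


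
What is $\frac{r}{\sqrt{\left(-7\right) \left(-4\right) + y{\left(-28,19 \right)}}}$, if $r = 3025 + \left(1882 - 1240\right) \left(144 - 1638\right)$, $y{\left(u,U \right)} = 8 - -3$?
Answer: $- \frac{956123 \sqrt{39}}{39} \approx -1.531 \cdot 10^{5}$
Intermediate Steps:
$y{\left(u,U \right)} = 11$ ($y{\left(u,U \right)} = 8 + 3 = 11$)
$r = -956123$ ($r = 3025 + 642 \left(-1494\right) = 3025 - 959148 = -956123$)
$\frac{r}{\sqrt{\left(-7\right) \left(-4\right) + y{\left(-28,19 \right)}}} = - \frac{956123}{\sqrt{\left(-7\right) \left(-4\right) + 11}} = - \frac{956123}{\sqrt{28 + 11}} = - \frac{956123}{\sqrt{39}} = - 956123 \frac{\sqrt{39}}{39} = - \frac{956123 \sqrt{39}}{39}$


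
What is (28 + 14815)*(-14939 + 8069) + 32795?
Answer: -101938615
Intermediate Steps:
(28 + 14815)*(-14939 + 8069) + 32795 = 14843*(-6870) + 32795 = -101971410 + 32795 = -101938615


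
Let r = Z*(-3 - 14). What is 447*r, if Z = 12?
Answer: -91188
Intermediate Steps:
r = -204 (r = 12*(-3 - 14) = 12*(-17) = -204)
447*r = 447*(-204) = -91188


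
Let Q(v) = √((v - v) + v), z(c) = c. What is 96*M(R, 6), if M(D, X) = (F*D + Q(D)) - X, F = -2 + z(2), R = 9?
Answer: -288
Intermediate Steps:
F = 0 (F = -2 + 2 = 0)
Q(v) = √v (Q(v) = √(0 + v) = √v)
M(D, X) = √D - X (M(D, X) = (0*D + √D) - X = (0 + √D) - X = √D - X)
96*M(R, 6) = 96*(√9 - 1*6) = 96*(3 - 6) = 96*(-3) = -288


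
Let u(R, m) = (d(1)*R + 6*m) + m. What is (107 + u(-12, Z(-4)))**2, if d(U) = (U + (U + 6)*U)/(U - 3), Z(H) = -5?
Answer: 14400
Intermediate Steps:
d(U) = (U + U*(6 + U))/(-3 + U) (d(U) = (U + (6 + U)*U)/(-3 + U) = (U + U*(6 + U))/(-3 + U))
u(R, m) = -4*R + 7*m (u(R, m) = ((1*(7 + 1)/(-3 + 1))*R + 6*m) + m = ((1*8/(-2))*R + 6*m) + m = ((1*(-1/2)*8)*R + 6*m) + m = (-4*R + 6*m) + m = -4*R + 7*m)
(107 + u(-12, Z(-4)))**2 = (107 + (-4*(-12) + 7*(-5)))**2 = (107 + (48 - 35))**2 = (107 + 13)**2 = 120**2 = 14400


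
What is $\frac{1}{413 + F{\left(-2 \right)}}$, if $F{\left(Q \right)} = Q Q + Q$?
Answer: $\frac{1}{415} \approx 0.0024096$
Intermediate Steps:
$F{\left(Q \right)} = Q + Q^{2}$ ($F{\left(Q \right)} = Q^{2} + Q = Q + Q^{2}$)
$\frac{1}{413 + F{\left(-2 \right)}} = \frac{1}{413 - 2 \left(1 - 2\right)} = \frac{1}{413 - -2} = \frac{1}{413 + 2} = \frac{1}{415}$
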